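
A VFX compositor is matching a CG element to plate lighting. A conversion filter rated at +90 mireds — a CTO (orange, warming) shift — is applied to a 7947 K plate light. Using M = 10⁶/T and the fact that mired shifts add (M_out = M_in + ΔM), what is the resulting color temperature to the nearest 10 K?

M_in = 10⁶/7947 = 125.83 mireds.
M_out = 125.83 + (+90) = 215.83 mireds.
T_out = 10⁶/215.83 = 4633.2 K → 4630 K.

4630 K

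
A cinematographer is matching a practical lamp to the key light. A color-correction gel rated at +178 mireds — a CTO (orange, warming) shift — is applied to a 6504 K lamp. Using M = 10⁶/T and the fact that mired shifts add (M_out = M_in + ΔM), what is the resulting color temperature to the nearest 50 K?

3000 K

M_in = 10⁶/6504 = 153.75 mireds.
M_out = 153.75 + (+178) = 331.75 mireds.
T_out = 10⁶/331.75 = 3014.3 K → 3000 K.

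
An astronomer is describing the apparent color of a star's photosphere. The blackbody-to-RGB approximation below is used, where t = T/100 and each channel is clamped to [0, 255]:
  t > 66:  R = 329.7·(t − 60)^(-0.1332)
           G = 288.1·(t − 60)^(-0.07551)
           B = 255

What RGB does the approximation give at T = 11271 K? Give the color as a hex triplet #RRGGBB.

t = 11271/100 = 112.71; the t > 66 branch applies.
R = 329.7·(112.71 − 60)^(-0.1332) = 329.7·52.71^(-0.1332) = 329.7·0.58972 = 194.430.
G = 288.1·(112.71 − 60)^(-0.07551) = 288.1·52.71^(-0.07551) = 288.1·0.74128 = 213.562.
B = 255 by definition for t > 66.
Rounded: (194, 214, 255).
In hex: #C2D6FF.

#C2D6FF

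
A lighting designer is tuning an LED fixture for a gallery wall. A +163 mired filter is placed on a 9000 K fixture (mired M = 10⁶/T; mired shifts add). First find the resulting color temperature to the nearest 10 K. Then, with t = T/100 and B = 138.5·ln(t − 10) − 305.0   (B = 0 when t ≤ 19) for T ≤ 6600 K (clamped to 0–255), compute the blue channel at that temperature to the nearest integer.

149

M_in = 10⁶/9000 = 111.11; M_out = 111.11 + (+163) = 274.11.
T_out = 10⁶/274.11 = 3648.2 K → 3650 K; t = 36.5.
B = 138.5·ln(36.5 − 10) − 305.0 = 138.5·ln 26.5 − 305.0 = 138.5·3.2771 − 305.0 = 148.885.
Rounded: 149.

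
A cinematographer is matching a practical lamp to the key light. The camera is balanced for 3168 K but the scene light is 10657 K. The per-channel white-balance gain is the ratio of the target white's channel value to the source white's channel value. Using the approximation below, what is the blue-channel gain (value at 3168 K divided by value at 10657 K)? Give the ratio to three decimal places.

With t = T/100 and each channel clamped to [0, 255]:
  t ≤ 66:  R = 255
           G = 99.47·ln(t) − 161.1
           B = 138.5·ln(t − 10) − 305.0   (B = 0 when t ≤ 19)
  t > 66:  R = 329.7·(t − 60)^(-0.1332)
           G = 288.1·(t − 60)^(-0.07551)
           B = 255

At 10657 K (t = 106.57):
  B = 255 by definition for t > 66.
At 3168 K (t = 31.68):
  B = 138.5·ln(31.68 − 10) − 305.0 = 138.5·ln 21.68 − 305.0 = 138.5·3.0764 − 305.0 = 121.080.
Gain = 121.080 / 255.000 = 0.4748 → 0.475.

0.475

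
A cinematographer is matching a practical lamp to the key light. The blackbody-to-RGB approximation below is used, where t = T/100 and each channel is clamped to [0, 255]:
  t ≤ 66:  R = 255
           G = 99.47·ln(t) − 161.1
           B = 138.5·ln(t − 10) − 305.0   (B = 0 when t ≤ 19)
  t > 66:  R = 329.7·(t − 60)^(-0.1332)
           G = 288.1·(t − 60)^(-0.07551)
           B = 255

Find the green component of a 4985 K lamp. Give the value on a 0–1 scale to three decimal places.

t = 4985/100 = 49.85; the t ≤ 66 branch applies.
G = 99.47·ln 49.85 − 161.1 = 99.47·3.9090 − 161.1 = 227.730.
On a 0–1 scale: 227.730/255 = 0.8931 → 0.893.

0.893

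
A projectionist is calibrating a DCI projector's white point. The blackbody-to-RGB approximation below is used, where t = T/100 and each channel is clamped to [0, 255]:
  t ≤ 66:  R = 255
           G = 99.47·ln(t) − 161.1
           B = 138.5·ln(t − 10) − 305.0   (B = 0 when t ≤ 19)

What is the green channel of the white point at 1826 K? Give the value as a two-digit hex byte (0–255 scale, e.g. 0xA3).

t = 1826/100 = 18.26; the t ≤ 66 branch applies.
G = 99.47·ln 18.26 − 161.1 = 99.47·2.9047 − 161.1 = 127.832.
Rounded: 128; in hex, 0x80.

0x80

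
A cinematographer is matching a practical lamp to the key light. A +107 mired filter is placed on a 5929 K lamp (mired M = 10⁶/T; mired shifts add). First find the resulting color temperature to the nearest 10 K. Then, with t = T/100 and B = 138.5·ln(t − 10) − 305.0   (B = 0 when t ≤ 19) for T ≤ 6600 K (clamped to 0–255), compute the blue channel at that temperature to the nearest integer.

M_in = 10⁶/5929 = 168.66; M_out = 168.66 + (+107) = 275.66.
T_out = 10⁶/275.66 = 3627.6 K → 3630 K; t = 36.3.
B = 138.5·ln(36.3 − 10) − 305.0 = 138.5·ln 26.3 − 305.0 = 138.5·3.2696 − 305.0 = 147.835.
Rounded: 148.

148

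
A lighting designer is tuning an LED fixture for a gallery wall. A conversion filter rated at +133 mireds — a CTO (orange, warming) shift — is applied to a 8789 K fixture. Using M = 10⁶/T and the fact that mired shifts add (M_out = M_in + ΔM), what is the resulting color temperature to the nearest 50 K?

4050 K

M_in = 10⁶/8789 = 113.78 mireds.
M_out = 113.78 + (+133) = 246.78 mireds.
T_out = 10⁶/246.78 = 4052.2 K → 4050 K.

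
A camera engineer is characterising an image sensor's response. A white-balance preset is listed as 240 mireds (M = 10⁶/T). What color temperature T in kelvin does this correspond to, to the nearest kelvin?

4167 K

T = 10⁶ / 240 = 4166.67 K → 4167 K.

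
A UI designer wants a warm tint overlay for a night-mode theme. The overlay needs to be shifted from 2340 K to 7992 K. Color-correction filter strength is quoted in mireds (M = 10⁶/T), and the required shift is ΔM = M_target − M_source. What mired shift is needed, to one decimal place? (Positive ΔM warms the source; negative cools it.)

-302.2 mireds

M_source = 10⁶/2340 = 427.350; M_target = 10⁶/7992 = 125.125.
ΔM = 125.125 − 427.350 = -302.225 → -302.2 mireds, a cooling shift.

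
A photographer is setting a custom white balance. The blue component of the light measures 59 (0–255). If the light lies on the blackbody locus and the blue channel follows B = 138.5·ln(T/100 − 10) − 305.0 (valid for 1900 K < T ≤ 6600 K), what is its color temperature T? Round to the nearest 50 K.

ln(t − 10) = (59 + 305.0) / 138.5 = 2.6282.
t − 10 = e^2.6282 = 13.848, so t = 23.848.
T = 100·t = 2385 K → 2400 K to the nearest 50 K.

2400 K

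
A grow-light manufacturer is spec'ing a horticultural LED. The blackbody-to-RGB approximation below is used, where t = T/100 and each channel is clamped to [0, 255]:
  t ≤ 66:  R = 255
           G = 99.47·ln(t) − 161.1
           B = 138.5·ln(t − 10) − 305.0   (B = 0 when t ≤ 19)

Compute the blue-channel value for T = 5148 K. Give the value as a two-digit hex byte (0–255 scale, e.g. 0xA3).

t = 5148/100 = 51.48; the t ≤ 66 branch applies.
B = 138.5·ln(51.48 − 10) − 305.0 = 138.5·ln 41.48 − 305.0 = 138.5·3.7252 − 305.0 = 210.942.
Rounded: 211; in hex, 0xD3.

0xD3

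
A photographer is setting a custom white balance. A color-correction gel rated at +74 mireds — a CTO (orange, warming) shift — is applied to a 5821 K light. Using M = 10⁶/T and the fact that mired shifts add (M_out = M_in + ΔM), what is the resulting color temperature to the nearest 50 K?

M_in = 10⁶/5821 = 171.79 mireds.
M_out = 171.79 + (+74) = 245.79 mireds.
T_out = 10⁶/245.79 = 4068.5 K → 4050 K.

4050 K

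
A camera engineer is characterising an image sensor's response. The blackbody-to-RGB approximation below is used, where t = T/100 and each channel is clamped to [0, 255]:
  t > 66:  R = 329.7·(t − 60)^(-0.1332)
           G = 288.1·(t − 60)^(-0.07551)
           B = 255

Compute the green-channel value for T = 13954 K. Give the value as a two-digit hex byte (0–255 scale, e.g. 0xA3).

t = 13954/100 = 139.54; the t > 66 branch applies.
G = 288.1·(139.54 − 60)^(-0.07551) = 288.1·79.54^(-0.07551) = 288.1·0.71860 = 207.028.
Rounded: 207; in hex, 0xCF.

0xCF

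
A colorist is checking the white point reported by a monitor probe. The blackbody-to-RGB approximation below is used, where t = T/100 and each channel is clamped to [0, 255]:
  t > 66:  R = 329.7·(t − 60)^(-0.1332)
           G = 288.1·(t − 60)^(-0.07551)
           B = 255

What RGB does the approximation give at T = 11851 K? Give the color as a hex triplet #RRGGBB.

#C0D4FF

t = 11851/100 = 118.51; the t > 66 branch applies.
R = 329.7·(118.51 − 60)^(-0.1332) = 329.7·58.51^(-0.1332) = 329.7·0.58157 = 191.745.
G = 288.1·(118.51 − 60)^(-0.07551) = 288.1·58.51^(-0.07551) = 288.1·0.73546 = 211.885.
B = 255 by definition for t > 66.
Rounded: (192, 212, 255).
In hex: #C0D4FF.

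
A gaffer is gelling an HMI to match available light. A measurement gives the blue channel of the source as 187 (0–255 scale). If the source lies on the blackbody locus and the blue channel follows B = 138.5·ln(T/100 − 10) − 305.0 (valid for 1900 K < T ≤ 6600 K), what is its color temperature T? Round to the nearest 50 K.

ln(t − 10) = (187 + 305.0) / 138.5 = 3.5523.
t − 10 = e^3.5523 = 34.895, so t = 44.895.
T = 100·t = 4490 K → 4500 K to the nearest 50 K.

4500 K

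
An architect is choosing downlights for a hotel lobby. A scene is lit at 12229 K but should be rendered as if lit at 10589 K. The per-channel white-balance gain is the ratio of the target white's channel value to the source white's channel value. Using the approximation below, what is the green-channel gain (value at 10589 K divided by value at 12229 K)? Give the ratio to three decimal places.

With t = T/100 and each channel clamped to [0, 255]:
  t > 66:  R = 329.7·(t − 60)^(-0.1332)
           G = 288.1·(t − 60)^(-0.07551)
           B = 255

At 12229 K (t = 122.29):
  G = 288.1·(122.29 − 60)^(-0.07551) = 288.1·62.29^(-0.07551) = 288.1·0.73199 = 210.886.
At 10589 K (t = 105.89):
  G = 288.1·(105.89 − 60)^(-0.07551) = 288.1·45.89^(-0.07551) = 288.1·0.74907 = 215.808.
Gain = 215.808 / 210.886 = 1.0233 → 1.023.

1.023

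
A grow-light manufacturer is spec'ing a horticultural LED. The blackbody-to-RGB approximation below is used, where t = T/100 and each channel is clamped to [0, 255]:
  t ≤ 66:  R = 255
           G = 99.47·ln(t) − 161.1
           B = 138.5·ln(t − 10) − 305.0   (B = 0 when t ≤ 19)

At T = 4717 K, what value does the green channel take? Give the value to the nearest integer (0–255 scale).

222

t = 4717/100 = 47.17; the t ≤ 66 branch applies.
G = 99.47·ln 47.17 − 161.1 = 99.47·3.8538 − 161.1 = 222.233.
Rounded: 222.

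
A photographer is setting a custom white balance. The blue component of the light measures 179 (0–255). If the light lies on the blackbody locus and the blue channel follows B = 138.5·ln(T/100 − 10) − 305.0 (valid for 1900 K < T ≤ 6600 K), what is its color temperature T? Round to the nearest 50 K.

4300 K

ln(t − 10) = (179 + 305.0) / 138.5 = 3.4946.
t − 10 = e^3.4946 = 32.937, so t = 42.937.
T = 100·t = 4294 K → 4300 K to the nearest 50 K.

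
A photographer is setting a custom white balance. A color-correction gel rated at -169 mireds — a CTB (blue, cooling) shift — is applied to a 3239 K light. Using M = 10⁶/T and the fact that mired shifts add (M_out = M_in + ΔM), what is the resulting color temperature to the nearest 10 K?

M_in = 10⁶/3239 = 308.74 mireds.
M_out = 308.74 + (-169) = 139.74 mireds.
T_out = 10⁶/139.74 = 7156.3 K → 7160 K.

7160 K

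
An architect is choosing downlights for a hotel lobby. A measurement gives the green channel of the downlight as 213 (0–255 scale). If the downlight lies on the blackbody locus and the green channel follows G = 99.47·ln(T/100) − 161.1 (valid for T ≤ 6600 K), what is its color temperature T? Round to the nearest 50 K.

ln t = (213 + 161.1) / 99.47 = 3.7609.
t = e^3.7609 = 42.989.
T = 100·t = 4299 K → 4300 K to the nearest 50 K.

4300 K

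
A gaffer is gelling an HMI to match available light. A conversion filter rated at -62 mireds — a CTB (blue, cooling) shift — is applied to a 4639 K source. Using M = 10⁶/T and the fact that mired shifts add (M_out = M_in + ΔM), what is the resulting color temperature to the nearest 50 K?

6500 K

M_in = 10⁶/4639 = 215.56 mireds.
M_out = 215.56 + (-62) = 153.56 mireds.
T_out = 10⁶/153.56 = 6512.0 K → 6500 K.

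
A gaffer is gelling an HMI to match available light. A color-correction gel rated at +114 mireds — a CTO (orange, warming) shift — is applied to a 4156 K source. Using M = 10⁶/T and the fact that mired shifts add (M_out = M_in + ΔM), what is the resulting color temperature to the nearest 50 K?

M_in = 10⁶/4156 = 240.62 mireds.
M_out = 240.62 + (+114) = 354.62 mireds.
T_out = 10⁶/354.62 = 2820.0 K → 2800 K.

2800 K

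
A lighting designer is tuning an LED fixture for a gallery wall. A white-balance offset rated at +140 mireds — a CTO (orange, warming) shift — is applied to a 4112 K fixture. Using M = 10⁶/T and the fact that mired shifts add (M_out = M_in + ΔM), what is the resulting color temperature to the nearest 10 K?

2610 K

M_in = 10⁶/4112 = 243.19 mireds.
M_out = 243.19 + (+140) = 383.19 mireds.
T_out = 10⁶/383.19 = 2609.7 K → 2610 K.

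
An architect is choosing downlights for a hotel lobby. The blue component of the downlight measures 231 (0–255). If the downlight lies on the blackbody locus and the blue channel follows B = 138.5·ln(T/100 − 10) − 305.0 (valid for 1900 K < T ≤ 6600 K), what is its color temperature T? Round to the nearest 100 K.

5800 K

ln(t − 10) = (231 + 305.0) / 138.5 = 3.8700.
t − 10 = e^3.8700 = 47.944, so t = 57.944.
T = 100·t = 5794 K → 5800 K to the nearest 100 K.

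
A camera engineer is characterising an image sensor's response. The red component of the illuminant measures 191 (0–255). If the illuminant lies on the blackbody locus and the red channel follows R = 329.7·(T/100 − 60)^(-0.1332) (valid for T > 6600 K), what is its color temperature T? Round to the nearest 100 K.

(t − 60)^(-0.1332) = 191/329.7 = 0.57931.
t − 60 = 0.57931^(1/-0.1332) = 0.57931^(-7.508) = 60.245, so t = 120.245.
T = 100·t = 12025 K → 12000 K to the nearest 100 K.

12000 K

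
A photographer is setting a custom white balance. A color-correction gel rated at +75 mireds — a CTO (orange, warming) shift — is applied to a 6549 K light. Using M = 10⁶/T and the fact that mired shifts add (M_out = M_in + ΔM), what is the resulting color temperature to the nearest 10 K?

4390 K

M_in = 10⁶/6549 = 152.70 mireds.
M_out = 152.70 + (+75) = 227.70 mireds.
T_out = 10⁶/227.70 = 4391.8 K → 4390 K.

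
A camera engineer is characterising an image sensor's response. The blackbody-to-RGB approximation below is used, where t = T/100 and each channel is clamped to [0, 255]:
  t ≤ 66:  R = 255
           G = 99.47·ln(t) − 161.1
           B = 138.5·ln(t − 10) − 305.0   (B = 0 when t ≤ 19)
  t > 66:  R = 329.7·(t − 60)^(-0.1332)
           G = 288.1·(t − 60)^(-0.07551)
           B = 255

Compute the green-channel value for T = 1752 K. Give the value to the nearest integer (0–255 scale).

t = 1752/100 = 17.52; the t ≤ 66 branch applies.
G = 99.47·ln 17.52 − 161.1 = 99.47·2.8633 − 161.1 = 123.717.
Rounded: 124.

124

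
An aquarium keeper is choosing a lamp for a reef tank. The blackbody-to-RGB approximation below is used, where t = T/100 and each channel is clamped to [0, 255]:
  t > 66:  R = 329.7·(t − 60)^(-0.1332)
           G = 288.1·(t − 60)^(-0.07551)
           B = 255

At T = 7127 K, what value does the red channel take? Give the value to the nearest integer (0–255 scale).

239

t = 7127/100 = 71.27; the t > 66 branch applies.
R = 329.7·(71.27 − 60)^(-0.1332) = 329.7·11.27^(-0.1332) = 329.7·0.72424 = 238.783.
Rounded: 239.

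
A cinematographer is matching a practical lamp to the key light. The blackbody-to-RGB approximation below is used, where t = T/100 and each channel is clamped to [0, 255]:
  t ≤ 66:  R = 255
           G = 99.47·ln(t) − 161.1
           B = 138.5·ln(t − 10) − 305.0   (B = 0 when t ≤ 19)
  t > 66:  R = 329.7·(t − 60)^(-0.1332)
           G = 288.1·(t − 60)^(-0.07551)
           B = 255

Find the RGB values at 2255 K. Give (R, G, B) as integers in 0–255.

t = 2255/100 = 22.55; the t ≤ 66 branch applies.
R = 255 by definition for t ≤ 66.
G = 99.47·ln 22.55 − 161.1 = 99.47·3.1157 − 161.1 = 148.822.
B = 138.5·ln(22.55 − 10) − 305.0 = 138.5·ln 12.55 − 305.0 = 138.5·2.5297 − 305.0 = 45.366.
Rounded: (255, 149, 45).

(255, 149, 45)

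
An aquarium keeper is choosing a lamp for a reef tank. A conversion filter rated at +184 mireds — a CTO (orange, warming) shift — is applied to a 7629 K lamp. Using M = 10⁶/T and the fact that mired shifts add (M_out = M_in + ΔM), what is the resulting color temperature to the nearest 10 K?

M_in = 10⁶/7629 = 131.08 mireds.
M_out = 131.08 + (+184) = 315.08 mireds.
T_out = 10⁶/315.08 = 3173.8 K → 3170 K.

3170 K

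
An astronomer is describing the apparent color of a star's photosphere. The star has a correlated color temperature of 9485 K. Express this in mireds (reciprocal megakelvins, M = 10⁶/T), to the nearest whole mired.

105 mireds

M = 10⁶ / 9485 = 105.430 → 105 mireds.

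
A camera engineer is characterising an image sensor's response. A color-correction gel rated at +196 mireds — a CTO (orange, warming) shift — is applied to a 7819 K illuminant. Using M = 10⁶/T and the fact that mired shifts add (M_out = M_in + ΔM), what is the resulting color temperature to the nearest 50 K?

3100 K

M_in = 10⁶/7819 = 127.89 mireds.
M_out = 127.89 + (+196) = 323.89 mireds.
T_out = 10⁶/323.89 = 3087.4 K → 3100 K.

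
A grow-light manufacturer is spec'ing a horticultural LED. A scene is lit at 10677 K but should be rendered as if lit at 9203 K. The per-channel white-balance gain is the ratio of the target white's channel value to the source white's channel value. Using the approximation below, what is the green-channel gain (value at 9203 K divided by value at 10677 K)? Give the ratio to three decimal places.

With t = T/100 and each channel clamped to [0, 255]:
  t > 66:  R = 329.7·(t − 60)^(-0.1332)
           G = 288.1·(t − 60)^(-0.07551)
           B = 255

1.029

At 10677 K (t = 106.77):
  G = 288.1·(106.77 − 60)^(-0.07551) = 288.1·46.77^(-0.07551) = 288.1·0.74800 = 215.498.
At 9203 K (t = 92.03):
  G = 288.1·(92.03 − 60)^(-0.07551) = 288.1·32.03^(-0.07551) = 288.1·0.76969 = 221.747.
Gain = 221.747 / 215.498 = 1.0290 → 1.029.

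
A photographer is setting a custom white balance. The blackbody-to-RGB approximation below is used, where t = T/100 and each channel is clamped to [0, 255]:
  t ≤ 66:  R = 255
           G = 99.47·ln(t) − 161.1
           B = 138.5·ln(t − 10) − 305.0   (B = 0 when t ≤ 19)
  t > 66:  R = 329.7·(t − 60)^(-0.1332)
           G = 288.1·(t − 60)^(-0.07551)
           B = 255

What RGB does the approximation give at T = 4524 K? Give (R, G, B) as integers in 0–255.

(255, 218, 188)

t = 4524/100 = 45.24; the t ≤ 66 branch applies.
R = 255 by definition for t ≤ 66.
G = 99.47·ln 45.24 − 161.1 = 99.47·3.8120 − 161.1 = 218.078.
B = 138.5·ln(45.24 − 10) − 305.0 = 138.5·ln 35.24 − 305.0 = 138.5·3.5622 − 305.0 = 188.362.
Rounded: (255, 218, 188).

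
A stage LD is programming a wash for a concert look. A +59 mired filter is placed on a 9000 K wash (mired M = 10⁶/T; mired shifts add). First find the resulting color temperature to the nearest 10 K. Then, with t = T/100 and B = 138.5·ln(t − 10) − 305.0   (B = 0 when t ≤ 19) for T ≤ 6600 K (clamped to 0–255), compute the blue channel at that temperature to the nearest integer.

233

M_in = 10⁶/9000 = 111.11; M_out = 111.11 + (+59) = 170.11.
T_out = 10⁶/170.11 = 5878.5 K → 5880 K; t = 58.8.
B = 138.5·ln(58.8 − 10) − 305.0 = 138.5·ln 48.8 − 305.0 = 138.5·3.8877 − 305.0 = 233.451.
Rounded: 233.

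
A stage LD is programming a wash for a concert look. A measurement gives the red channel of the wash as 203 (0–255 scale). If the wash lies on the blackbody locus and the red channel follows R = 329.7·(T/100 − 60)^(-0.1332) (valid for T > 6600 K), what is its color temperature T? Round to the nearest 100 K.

(t − 60)^(-0.1332) = 203/329.7 = 0.61571.
t − 60 = 0.61571^(1/-0.1332) = 0.61571^(-7.508) = 38.129, so t = 98.129.
T = 100·t = 9813 K → 9800 K to the nearest 100 K.

9800 K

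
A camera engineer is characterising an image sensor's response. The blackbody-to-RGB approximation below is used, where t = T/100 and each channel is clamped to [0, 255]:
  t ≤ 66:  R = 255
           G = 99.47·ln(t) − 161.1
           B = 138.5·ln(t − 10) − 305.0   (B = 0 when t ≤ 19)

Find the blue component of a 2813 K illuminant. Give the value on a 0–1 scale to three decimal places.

0.378

t = 2813/100 = 28.13; the t ≤ 66 branch applies.
B = 138.5·ln(28.13 − 10) − 305.0 = 138.5·ln 18.13 − 305.0 = 138.5·2.8976 − 305.0 = 96.313.
On a 0–1 scale: 96.313/255 = 0.3777 → 0.378.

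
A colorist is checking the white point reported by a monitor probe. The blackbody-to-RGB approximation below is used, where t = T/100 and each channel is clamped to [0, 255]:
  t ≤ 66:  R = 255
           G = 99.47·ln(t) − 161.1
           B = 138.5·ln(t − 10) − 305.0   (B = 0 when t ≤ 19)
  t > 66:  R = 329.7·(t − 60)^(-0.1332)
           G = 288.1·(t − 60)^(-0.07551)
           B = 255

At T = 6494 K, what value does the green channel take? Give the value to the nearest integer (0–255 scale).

254

t = 6494/100 = 64.94; the t ≤ 66 branch applies.
G = 99.47·ln 64.94 − 161.1 = 99.47·4.1735 − 161.1 = 254.034.
Rounded: 254.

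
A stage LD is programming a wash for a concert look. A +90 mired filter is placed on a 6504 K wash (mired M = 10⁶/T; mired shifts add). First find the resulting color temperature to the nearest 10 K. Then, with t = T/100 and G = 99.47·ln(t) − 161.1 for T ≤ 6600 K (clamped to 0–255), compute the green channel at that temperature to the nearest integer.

208

M_in = 10⁶/6504 = 153.75; M_out = 153.75 + (+90) = 243.75.
T_out = 10⁶/243.75 = 4102.5 K → 4100 K; t = 41.
G = 99.47·ln 41 − 161.1 = 99.47·3.7136 − 161.1 = 208.289.
Rounded: 208.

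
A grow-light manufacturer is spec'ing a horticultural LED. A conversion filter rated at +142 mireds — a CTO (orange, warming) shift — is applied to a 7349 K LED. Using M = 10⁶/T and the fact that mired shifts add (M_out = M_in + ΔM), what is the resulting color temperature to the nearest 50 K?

M_in = 10⁶/7349 = 136.07 mireds.
M_out = 136.07 + (+142) = 278.07 mireds.
T_out = 10⁶/278.07 = 3596.2 K → 3600 K.

3600 K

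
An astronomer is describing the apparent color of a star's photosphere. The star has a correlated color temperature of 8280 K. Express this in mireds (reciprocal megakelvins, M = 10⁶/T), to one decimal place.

120.8 mireds

M = 10⁶ / 8280 = 120.773 → 120.8 mireds.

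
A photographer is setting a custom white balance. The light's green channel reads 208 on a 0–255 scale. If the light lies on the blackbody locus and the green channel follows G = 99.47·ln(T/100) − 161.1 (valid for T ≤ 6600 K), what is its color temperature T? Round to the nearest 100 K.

ln t = (208 + 161.1) / 99.47 = 3.7107.
t = e^3.7107 = 40.881.
T = 100·t = 4088 K → 4100 K to the nearest 100 K.

4100 K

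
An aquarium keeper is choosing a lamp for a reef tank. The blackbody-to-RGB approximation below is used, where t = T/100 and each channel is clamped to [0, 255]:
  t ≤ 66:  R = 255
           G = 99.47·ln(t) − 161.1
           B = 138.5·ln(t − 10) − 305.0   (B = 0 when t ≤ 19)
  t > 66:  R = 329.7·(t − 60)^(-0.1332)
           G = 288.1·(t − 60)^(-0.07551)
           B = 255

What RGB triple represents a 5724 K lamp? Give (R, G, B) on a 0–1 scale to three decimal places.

(1.000, 0.947, 0.898)

t = 5724/100 = 57.24; the t ≤ 66 branch applies.
R = 255 by definition for t ≤ 66.
G = 99.47·ln 57.24 − 161.1 = 99.47·4.0473 − 161.1 = 241.480.
B = 138.5·ln(57.24 − 10) − 305.0 = 138.5·ln 47.24 − 305.0 = 138.5·3.8552 − 305.0 = 228.951.
Dividing each by 255: (1.0000, 0.9470, 0.8978) → (1.000, 0.947, 0.898).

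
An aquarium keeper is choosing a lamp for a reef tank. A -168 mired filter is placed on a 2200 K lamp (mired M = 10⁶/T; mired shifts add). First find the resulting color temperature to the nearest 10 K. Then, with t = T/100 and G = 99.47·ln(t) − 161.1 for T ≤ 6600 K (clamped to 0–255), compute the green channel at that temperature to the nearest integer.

192

M_in = 10⁶/2200 = 454.55; M_out = 454.55 + (-168) = 286.55.
T_out = 10⁶/286.55 = 3489.8 K → 3490 K; t = 34.9.
G = 99.47·ln 34.9 − 161.1 = 99.47·3.5525 − 161.1 = 192.266.
Rounded: 192.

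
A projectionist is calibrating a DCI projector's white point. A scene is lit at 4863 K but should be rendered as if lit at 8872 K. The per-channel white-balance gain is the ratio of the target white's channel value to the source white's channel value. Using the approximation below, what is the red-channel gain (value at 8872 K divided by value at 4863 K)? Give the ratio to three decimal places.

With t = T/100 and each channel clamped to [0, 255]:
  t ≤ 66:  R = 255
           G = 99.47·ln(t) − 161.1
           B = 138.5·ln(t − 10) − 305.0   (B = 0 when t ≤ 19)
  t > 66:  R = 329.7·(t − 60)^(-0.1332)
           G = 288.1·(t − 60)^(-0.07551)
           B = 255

0.827

At 4863 K (t = 48.63):
  R = 255 by definition for t ≤ 66.
At 8872 K (t = 88.72):
  R = 329.7·(88.72 − 60)^(-0.1332) = 329.7·28.72^(-0.1332) = 329.7·0.63940 = 210.809.
Gain = 210.809 / 255.000 = 0.8267 → 0.827.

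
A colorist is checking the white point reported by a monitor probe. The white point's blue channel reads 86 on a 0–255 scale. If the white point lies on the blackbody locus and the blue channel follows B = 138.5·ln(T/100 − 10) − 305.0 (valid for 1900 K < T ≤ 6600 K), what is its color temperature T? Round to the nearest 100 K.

2700 K

ln(t − 10) = (86 + 305.0) / 138.5 = 2.8231.
t − 10 = e^2.8231 = 16.829, so t = 26.829.
T = 100·t = 2683 K → 2700 K to the nearest 100 K.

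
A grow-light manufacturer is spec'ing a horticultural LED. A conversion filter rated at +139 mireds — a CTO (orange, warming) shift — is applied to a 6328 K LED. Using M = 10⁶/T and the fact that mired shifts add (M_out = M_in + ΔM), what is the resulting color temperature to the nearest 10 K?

M_in = 10⁶/6328 = 158.03 mireds.
M_out = 158.03 + (+139) = 297.03 mireds.
T_out = 10⁶/297.03 = 3366.7 K → 3370 K.

3370 K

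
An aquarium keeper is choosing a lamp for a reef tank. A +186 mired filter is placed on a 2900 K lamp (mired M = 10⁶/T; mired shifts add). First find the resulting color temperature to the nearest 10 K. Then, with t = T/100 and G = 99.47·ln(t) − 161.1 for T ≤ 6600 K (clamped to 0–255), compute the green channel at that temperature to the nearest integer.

M_in = 10⁶/2900 = 344.83; M_out = 344.83 + (+186) = 530.83.
T_out = 10⁶/530.83 = 1883.9 K → 1880 K; t = 18.8.
G = 99.47·ln 18.8 − 161.1 = 99.47·2.9339 − 161.1 = 130.731.
Rounded: 131.

131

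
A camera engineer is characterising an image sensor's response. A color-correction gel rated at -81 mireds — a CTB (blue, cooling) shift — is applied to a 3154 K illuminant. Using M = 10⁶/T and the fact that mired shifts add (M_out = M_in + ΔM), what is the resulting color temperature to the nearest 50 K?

4250 K

M_in = 10⁶/3154 = 317.06 mireds.
M_out = 317.06 + (-81) = 236.06 mireds.
T_out = 10⁶/236.06 = 4236.3 K → 4250 K.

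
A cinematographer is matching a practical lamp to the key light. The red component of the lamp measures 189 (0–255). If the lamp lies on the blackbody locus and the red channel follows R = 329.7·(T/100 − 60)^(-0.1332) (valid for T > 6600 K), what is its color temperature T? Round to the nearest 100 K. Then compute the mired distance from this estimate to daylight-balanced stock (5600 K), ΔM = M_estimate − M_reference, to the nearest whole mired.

(t − 60)^(-0.1332) = 189/329.7 = 0.57325.
t − 60 = 0.57325^(1/-0.1332) = 0.57325^(-7.508) = 65.199, so t = 125.199.
T = 100·t = 12520 K → 12500 K to the nearest 100 K.
M_estimate = 10⁶/12500 = 80.00; M_reference = 10⁶/5600 = 178.57.
ΔM = 80.00 − 178.57 = -98.57 → -99 mireds.

-99 mireds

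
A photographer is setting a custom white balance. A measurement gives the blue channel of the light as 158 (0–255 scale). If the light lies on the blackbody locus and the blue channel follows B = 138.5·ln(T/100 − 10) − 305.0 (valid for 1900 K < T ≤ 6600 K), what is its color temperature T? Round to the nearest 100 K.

3800 K

ln(t − 10) = (158 + 305.0) / 138.5 = 3.3430.
t − 10 = e^3.3430 = 28.303, so t = 38.303.
T = 100·t = 3830 K → 3800 K to the nearest 100 K.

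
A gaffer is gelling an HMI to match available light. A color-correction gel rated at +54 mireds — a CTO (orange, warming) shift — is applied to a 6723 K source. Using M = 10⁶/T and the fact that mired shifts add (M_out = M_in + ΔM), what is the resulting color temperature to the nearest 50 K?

4950 K

M_in = 10⁶/6723 = 148.74 mireds.
M_out = 148.74 + (+54) = 202.74 mireds.
T_out = 10⁶/202.74 = 4932.3 K → 4950 K.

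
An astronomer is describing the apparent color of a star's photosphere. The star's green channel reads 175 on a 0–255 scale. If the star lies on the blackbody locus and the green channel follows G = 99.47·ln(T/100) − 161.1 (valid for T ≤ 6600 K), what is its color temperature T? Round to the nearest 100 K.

2900 K

ln t = (175 + 161.1) / 99.47 = 3.3789.
t = e^3.3789 = 29.339.
T = 100·t = 2934 K → 2900 K to the nearest 100 K.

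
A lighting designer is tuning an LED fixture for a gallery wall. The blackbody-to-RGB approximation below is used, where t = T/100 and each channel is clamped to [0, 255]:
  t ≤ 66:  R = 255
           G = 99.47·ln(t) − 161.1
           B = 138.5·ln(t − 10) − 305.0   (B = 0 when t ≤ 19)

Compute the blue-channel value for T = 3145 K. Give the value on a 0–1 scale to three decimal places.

0.469

t = 3145/100 = 31.45; the t ≤ 66 branch applies.
B = 138.5·ln(31.45 − 10) − 305.0 = 138.5·ln 21.45 − 305.0 = 138.5·3.0657 − 305.0 = 119.603.
On a 0–1 scale: 119.603/255 = 0.4690 → 0.469.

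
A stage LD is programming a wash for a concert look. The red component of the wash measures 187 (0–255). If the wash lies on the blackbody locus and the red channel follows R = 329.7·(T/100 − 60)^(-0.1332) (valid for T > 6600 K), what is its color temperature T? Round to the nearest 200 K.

(t − 60)^(-0.1332) = 187/329.7 = 0.56718.
t − 60 = 0.56718^(1/-0.1332) = 0.56718^(-7.508) = 70.620, so t = 130.620.
T = 100·t = 13062 K → 13000 K to the nearest 200 K.

13000 K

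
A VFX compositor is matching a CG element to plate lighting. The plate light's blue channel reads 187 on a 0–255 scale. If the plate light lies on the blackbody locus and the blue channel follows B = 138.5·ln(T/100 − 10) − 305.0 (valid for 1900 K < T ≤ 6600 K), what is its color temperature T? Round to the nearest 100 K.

ln(t − 10) = (187 + 305.0) / 138.5 = 3.5523.
t − 10 = e^3.5523 = 34.895, so t = 44.895.
T = 100·t = 4490 K → 4500 K to the nearest 100 K.

4500 K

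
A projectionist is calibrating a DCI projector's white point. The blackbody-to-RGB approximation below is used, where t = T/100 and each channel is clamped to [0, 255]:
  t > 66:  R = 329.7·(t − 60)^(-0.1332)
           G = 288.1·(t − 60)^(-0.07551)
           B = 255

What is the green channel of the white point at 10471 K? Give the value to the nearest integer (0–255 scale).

t = 10471/100 = 104.71; the t > 66 branch applies.
G = 288.1·(104.71 − 60)^(-0.07551) = 288.1·44.71^(-0.07551) = 288.1·0.75055 = 216.233.
Rounded: 216.

216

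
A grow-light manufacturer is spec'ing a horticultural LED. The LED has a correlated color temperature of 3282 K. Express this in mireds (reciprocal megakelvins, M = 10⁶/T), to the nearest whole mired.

305 mireds

M = 10⁶ / 3282 = 304.692 → 305 mireds.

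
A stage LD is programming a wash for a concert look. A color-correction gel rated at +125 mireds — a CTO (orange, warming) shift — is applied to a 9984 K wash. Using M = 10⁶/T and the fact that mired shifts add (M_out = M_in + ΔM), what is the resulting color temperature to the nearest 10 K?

4440 K

M_in = 10⁶/9984 = 100.16 mireds.
M_out = 100.16 + (+125) = 225.16 mireds.
T_out = 10⁶/225.16 = 4441.3 K → 4440 K.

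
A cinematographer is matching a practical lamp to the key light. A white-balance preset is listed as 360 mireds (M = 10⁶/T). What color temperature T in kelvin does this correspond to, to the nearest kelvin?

2778 K

T = 10⁶ / 360 = 2777.78 K → 2778 K.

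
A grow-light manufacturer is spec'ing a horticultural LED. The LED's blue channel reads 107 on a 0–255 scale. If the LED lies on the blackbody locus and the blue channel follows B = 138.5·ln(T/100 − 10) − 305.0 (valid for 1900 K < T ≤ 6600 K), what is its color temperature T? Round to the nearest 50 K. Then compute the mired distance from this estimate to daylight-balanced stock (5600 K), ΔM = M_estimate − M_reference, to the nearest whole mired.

+160 mireds

ln(t − 10) = (107 + 305.0) / 138.5 = 2.9747.
t − 10 = e^2.9747 = 19.584, so t = 29.584.
T = 100·t = 2958 K → 2950 K to the nearest 50 K.
M_estimate = 10⁶/2950 = 338.98; M_reference = 10⁶/5600 = 178.57.
ΔM = 338.98 − 178.57 = 160.41 → +160 mireds.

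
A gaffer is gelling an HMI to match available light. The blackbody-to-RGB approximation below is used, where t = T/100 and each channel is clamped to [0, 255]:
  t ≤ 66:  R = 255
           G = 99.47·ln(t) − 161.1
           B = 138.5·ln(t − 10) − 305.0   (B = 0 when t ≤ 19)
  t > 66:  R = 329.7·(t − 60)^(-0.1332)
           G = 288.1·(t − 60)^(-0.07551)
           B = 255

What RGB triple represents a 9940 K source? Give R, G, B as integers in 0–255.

R=202, G=218, B=255

t = 9940/100 = 99.4; the t > 66 branch applies.
R = 329.7·(99.4 − 60)^(-0.1332) = 329.7·39.4^(-0.1332) = 329.7·0.61303 = 202.115.
G = 288.1·(99.4 − 60)^(-0.07551) = 288.1·39.4^(-0.07551) = 288.1·0.75775 = 218.307.
B = 255 by definition for t > 66.
Rounded: (202, 218, 255).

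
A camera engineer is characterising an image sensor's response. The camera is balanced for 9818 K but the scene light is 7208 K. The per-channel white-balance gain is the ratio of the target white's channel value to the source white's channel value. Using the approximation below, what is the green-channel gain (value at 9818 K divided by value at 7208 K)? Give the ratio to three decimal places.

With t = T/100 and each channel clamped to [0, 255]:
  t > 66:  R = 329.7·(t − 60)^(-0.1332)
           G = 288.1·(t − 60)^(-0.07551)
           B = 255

0.917

At 7208 K (t = 72.08):
  G = 288.1·(72.08 − 60)^(-0.07551) = 288.1·12.08^(-0.07551) = 288.1·0.82850 = 238.691.
At 9818 K (t = 98.18):
  G = 288.1·(98.18 − 60)^(-0.07551) = 288.1·38.18^(-0.07551) = 288.1·0.75955 = 218.826.
Gain = 218.826 / 238.691 = 0.9168 → 0.917.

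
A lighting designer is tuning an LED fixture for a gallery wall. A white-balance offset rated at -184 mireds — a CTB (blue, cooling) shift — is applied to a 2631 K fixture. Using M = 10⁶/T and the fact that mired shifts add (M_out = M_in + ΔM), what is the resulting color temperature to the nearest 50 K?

M_in = 10⁶/2631 = 380.08 mireds.
M_out = 380.08 + (-184) = 196.08 mireds.
T_out = 10⁶/196.08 = 5099.9 K → 5100 K.

5100 K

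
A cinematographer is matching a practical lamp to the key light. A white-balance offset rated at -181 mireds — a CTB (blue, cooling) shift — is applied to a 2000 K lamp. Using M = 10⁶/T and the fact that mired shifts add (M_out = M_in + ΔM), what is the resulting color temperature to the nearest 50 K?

3150 K

M_in = 10⁶/2000 = 500.00 mireds.
M_out = 500.00 + (-181) = 319.00 mireds.
T_out = 10⁶/319.00 = 3134.8 K → 3150 K.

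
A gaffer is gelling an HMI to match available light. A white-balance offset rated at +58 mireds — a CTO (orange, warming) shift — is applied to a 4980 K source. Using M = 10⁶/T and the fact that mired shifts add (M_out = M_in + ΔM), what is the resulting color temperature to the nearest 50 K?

3850 K

M_in = 10⁶/4980 = 200.80 mireds.
M_out = 200.80 + (+58) = 258.80 mireds.
T_out = 10⁶/258.80 = 3863.9 K → 3850 K.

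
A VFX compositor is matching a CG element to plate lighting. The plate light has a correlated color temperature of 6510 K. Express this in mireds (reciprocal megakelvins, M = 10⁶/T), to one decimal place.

M = 10⁶ / 6510 = 153.610 → 153.6 mireds.

153.6 mireds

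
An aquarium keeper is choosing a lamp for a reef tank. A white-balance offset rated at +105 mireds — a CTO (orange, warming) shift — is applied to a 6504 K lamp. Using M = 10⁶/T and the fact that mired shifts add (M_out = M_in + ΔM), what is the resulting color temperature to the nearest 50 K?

3850 K

M_in = 10⁶/6504 = 153.75 mireds.
M_out = 153.75 + (+105) = 258.75 mireds.
T_out = 10⁶/258.75 = 3864.7 K → 3850 K.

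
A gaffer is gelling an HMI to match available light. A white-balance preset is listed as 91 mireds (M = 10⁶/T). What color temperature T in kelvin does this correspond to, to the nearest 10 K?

10990 K

T = 10⁶ / 91 = 10989.01 K → 10990 K.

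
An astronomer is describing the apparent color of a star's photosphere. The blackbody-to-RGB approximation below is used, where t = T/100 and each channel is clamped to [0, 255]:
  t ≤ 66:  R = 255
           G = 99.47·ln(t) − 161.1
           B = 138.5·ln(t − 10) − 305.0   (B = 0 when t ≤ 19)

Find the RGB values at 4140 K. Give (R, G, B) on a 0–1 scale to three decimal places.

t = 4140/100 = 41.4; the t ≤ 66 branch applies.
R = 255 by definition for t ≤ 66.
G = 99.47·ln 41.4 − 161.1 = 99.47·3.7233 − 161.1 = 209.255.
B = 138.5·ln(41.4 − 10) − 305.0 = 138.5·ln 31.4 − 305.0 = 138.5·3.4468 − 305.0 = 172.383.
Dividing each by 255: (1.0000, 0.8206, 0.6760) → (1.000, 0.821, 0.676).

(1.000, 0.821, 0.676)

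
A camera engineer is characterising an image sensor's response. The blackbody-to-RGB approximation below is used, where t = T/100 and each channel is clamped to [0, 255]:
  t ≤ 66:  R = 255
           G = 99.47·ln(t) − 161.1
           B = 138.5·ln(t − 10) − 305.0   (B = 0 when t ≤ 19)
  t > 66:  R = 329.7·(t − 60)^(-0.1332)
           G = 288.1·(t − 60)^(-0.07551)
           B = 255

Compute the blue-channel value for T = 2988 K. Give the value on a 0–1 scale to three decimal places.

t = 2988/100 = 29.88; the t ≤ 66 branch applies.
B = 138.5·ln(29.88 − 10) − 305.0 = 138.5·ln 19.88 − 305.0 = 138.5·2.9897 − 305.0 = 109.075.
On a 0–1 scale: 109.075/255 = 0.4277 → 0.428.

0.428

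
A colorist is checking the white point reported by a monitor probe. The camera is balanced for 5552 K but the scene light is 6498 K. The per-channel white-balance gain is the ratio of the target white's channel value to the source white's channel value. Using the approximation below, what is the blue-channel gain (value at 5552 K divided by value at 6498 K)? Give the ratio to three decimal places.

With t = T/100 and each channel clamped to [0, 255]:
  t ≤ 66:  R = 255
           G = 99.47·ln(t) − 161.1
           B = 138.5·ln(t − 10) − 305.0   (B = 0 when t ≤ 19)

At 6498 K (t = 64.98):
  B = 138.5·ln(64.98 − 10) − 305.0 = 138.5·ln 54.98 − 305.0 = 138.5·4.0070 − 305.0 = 249.965.
At 5552 K (t = 55.52):
  B = 138.5·ln(55.52 − 10) − 305.0 = 138.5·ln 45.52 − 305.0 = 138.5·3.8182 − 305.0 = 223.814.
Gain = 223.814 / 249.965 = 0.8954 → 0.895.

0.895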